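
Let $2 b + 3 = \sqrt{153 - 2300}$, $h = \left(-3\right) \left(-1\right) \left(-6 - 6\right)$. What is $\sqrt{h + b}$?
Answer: $\frac{\sqrt{-150 + 2 i \sqrt{2147}}}{2} \approx 1.8138 + 6.3867 i$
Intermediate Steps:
$h = -36$ ($h = 3 \left(-12\right) = -36$)
$b = - \frac{3}{2} + \frac{i \sqrt{2147}}{2}$ ($b = - \frac{3}{2} + \frac{\sqrt{153 - 2300}}{2} = - \frac{3}{2} + \frac{\sqrt{-2147}}{2} = - \frac{3}{2} + \frac{i \sqrt{2147}}{2} \approx -1.5 + 23.168 i$)
$\sqrt{h + b} = \sqrt{-36 - \left(\frac{3}{2} - \frac{i \sqrt{2147}}{2}\right)} = \sqrt{- \frac{75}{2} + \frac{i \sqrt{2147}}{2}}$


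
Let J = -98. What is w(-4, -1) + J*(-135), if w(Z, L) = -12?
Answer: 13218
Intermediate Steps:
w(-4, -1) + J*(-135) = -12 - 98*(-135) = -12 + 13230 = 13218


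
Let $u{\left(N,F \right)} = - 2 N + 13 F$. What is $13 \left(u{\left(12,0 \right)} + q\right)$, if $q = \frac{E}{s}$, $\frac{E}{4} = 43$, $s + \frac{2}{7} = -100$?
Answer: $- \frac{9026}{27} \approx -334.3$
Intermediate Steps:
$s = - \frac{702}{7}$ ($s = - \frac{2}{7} - 100 = - \frac{702}{7} \approx -100.29$)
$E = 172$ ($E = 4 \cdot 43 = 172$)
$q = - \frac{602}{351}$ ($q = \frac{172}{- \frac{702}{7}} = 172 \left(- \frac{7}{702}\right) = - \frac{602}{351} \approx -1.7151$)
$13 \left(u{\left(12,0 \right)} + q\right) = 13 \left(\left(\left(-2\right) 12 + 13 \cdot 0\right) - \frac{602}{351}\right) = 13 \left(\left(-24 + 0\right) - \frac{602}{351}\right) = 13 \left(-24 - \frac{602}{351}\right) = 13 \left(- \frac{9026}{351}\right) = - \frac{9026}{27}$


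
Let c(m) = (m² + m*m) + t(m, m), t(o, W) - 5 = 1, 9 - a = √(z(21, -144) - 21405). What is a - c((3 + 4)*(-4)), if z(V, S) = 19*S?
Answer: -1565 - I*√24141 ≈ -1565.0 - 155.37*I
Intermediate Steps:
a = 9 - I*√24141 (a = 9 - √(19*(-144) - 21405) = 9 - √(-2736 - 21405) = 9 - √(-24141) = 9 - I*√24141 ≈ 9.0 - 155.37*I)
t(o, W) = 6 (t(o, W) = 5 + 1 = 6)
c(m) = 6 + 2*m² (c(m) = (m² + m*m) + 6 = (m² + m²) + 6 = 2*m² + 6 = 6 + 2*m²)
a - c((3 + 4)*(-4)) = (9 - I*√24141) - (6 + 2*((3 + 4)*(-4))²) = (9 - I*√24141) - (6 + 2*(7*(-4))²) = (9 - I*√24141) - (6 + 2*(-28)²) = (9 - I*√24141) - (6 + 2*784) = (9 - I*√24141) - (6 + 1568) = (9 - I*√24141) - 1*1574 = (9 - I*√24141) - 1574 = -1565 - I*√24141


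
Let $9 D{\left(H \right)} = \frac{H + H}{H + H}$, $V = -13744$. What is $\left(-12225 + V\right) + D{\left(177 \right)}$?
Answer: $- \frac{233720}{9} \approx -25969.0$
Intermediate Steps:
$D{\left(H \right)} = \frac{1}{9}$ ($D{\left(H \right)} = \frac{\left(H + H\right) \frac{1}{H + H}}{9} = \frac{2 H \frac{1}{2 H}}{9} = \frac{1}{9} \cdot 1 = \frac{1}{9}$)
$\left(-12225 + V\right) + D{\left(177 \right)} = \left(-12225 - 13744\right) + \frac{1}{9} = -25969 + \frac{1}{9} = - \frac{233720}{9}$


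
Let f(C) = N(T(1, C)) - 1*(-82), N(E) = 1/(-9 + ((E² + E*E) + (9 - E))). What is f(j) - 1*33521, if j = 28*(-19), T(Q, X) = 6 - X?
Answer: -19339445649/578350 ≈ -33439.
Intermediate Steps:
j = -532
N(E) = 1/(-E + 2*E²) (N(E) = 1/(-9 + ((E² + E²) + (9 - E))) = 1/(-9 + (2*E² + (9 - E))) = 1/(-9 + (9 - E + 2*E²)) = 1/(-E + 2*E²))
f(C) = 82 + 1/((6 - C)*(11 - 2*C)) (f(C) = 1/((6 - C)*(-1 + 2*(6 - C))) - 1*(-82) = 1/((6 - C)*(-1 + (12 - 2*C))) + 82 = 1/((6 - C)*(11 - 2*C)) + 82 = 82 + 1/((6 - C)*(11 - 2*C)))
f(j) - 1*33521 = (1 + 82*(-11 + 2*(-532))*(-6 - 532))/((-11 + 2*(-532))*(-6 - 532)) - 1*33521 = (1 + 82*(-11 - 1064)*(-538))/(-11 - 1064*(-538)) - 33521 = -1/538*(1 + 82*(-1075)*(-538))/(-1075) - 33521 = -1/1075*(-1/538)*(1 + 47424700) - 33521 = -1/1075*(-1/538)*47424701 - 33521 = 47424701/578350 - 33521 = -19339445649/578350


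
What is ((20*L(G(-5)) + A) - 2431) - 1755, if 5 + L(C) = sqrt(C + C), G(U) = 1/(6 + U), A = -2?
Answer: -4288 + 20*sqrt(2) ≈ -4259.7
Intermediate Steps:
L(C) = -5 + sqrt(2)*sqrt(C) (L(C) = -5 + sqrt(C + C) = -5 + sqrt(2*C) = -5 + sqrt(2)*sqrt(C))
((20*L(G(-5)) + A) - 2431) - 1755 = ((20*(-5 + sqrt(2)*sqrt(1/(6 - 5))) - 2) - 2431) - 1755 = ((20*(-5 + sqrt(2)*sqrt(1/1)) - 2) - 2431) - 1755 = ((20*(-5 + sqrt(2)*sqrt(1)) - 2) - 2431) - 1755 = ((20*(-5 + sqrt(2)*1) - 2) - 2431) - 1755 = ((20*(-5 + sqrt(2)) - 2) - 2431) - 1755 = (((-100 + 20*sqrt(2)) - 2) - 2431) - 1755 = ((-102 + 20*sqrt(2)) - 2431) - 1755 = (-2533 + 20*sqrt(2)) - 1755 = -4288 + 20*sqrt(2)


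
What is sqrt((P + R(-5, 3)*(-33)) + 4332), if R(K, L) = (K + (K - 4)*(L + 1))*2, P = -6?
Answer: 2*sqrt(1758) ≈ 83.857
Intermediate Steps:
R(K, L) = 2*K + 2*(1 + L)*(-4 + K) (R(K, L) = (K + (-4 + K)*(1 + L))*2 = (K + (1 + L)*(-4 + K))*2 = 2*K + 2*(1 + L)*(-4 + K))
sqrt((P + R(-5, 3)*(-33)) + 4332) = sqrt((-6 + (-8 - 8*3 + 4*(-5) + 2*(-5)*3)*(-33)) + 4332) = sqrt((-6 + (-8 - 24 - 20 - 30)*(-33)) + 4332) = sqrt((-6 - 82*(-33)) + 4332) = sqrt((-6 + 2706) + 4332) = sqrt(2700 + 4332) = sqrt(7032) = 2*sqrt(1758)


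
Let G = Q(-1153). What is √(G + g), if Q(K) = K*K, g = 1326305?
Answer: √2655714 ≈ 1629.6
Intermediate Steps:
Q(K) = K²
G = 1329409 (G = (-1153)² = 1329409)
√(G + g) = √(1329409 + 1326305) = √2655714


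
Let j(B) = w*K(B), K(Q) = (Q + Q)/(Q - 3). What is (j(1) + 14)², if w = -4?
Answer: 324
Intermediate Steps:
K(Q) = 2*Q/(-3 + Q) (K(Q) = (2*Q)/(-3 + Q) = 2*Q/(-3 + Q))
j(B) = -8*B/(-3 + B)
(j(1) + 14)² = (-8*1/(-3 + 1) + 14)² = (-8*1/(-2) + 14)² = (-8*1*(-½) + 14)² = (4 + 14)² = 18² = 324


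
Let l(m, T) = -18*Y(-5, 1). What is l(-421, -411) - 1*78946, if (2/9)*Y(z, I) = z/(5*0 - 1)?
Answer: -79351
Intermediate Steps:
Y(z, I) = -9*z/2 (Y(z, I) = 9*(z/(5*0 - 1))/2 = 9*(z/(0 - 1))/2 = 9*(z/(-1))/2 = 9*(z*(-1))/2 = 9*(-z)/2 = -9*z/2)
l(m, T) = -405 (l(m, T) = -(-81)*(-5) = -18*45/2 = -405)
l(-421, -411) - 1*78946 = -405 - 1*78946 = -405 - 78946 = -79351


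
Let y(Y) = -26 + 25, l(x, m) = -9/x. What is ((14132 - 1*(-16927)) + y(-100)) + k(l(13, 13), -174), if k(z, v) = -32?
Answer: 31026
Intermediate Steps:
y(Y) = -1
((14132 - 1*(-16927)) + y(-100)) + k(l(13, 13), -174) = ((14132 - 1*(-16927)) - 1) - 32 = ((14132 + 16927) - 1) - 32 = (31059 - 1) - 32 = 31058 - 32 = 31026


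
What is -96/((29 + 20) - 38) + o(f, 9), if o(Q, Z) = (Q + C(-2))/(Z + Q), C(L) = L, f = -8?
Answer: -206/11 ≈ -18.727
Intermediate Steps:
o(Q, Z) = (-2 + Q)/(Q + Z) (o(Q, Z) = (Q - 2)/(Z + Q) = (-2 + Q)/(Q + Z))
-96/((29 + 20) - 38) + o(f, 9) = -96/((29 + 20) - 38) + (-2 - 8)/(-8 + 9) = -96/(49 - 38) - 10/1 = -96/11 + 1*(-10) = (1/11)*(-96) - 10 = -96/11 - 10 = -206/11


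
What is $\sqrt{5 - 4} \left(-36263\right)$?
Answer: $-36263$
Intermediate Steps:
$\sqrt{5 - 4} \left(-36263\right) = \sqrt{1} \left(-36263\right) = 1 \left(-36263\right) = -36263$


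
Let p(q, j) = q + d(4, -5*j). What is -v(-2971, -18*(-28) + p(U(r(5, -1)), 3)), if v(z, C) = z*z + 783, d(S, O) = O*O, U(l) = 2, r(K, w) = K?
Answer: -8827624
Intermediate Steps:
d(S, O) = O²
p(q, j) = q + 25*j² (p(q, j) = q + (-5*j)² = q + 25*j²)
v(z, C) = 783 + z² (v(z, C) = z² + 783 = 783 + z²)
-v(-2971, -18*(-28) + p(U(r(5, -1)), 3)) = -(783 + (-2971)²) = -(783 + 8826841) = -1*8827624 = -8827624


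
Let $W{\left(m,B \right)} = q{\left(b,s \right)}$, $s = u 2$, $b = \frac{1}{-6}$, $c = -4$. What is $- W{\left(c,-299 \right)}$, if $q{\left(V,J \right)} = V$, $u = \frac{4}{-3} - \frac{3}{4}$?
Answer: $\frac{1}{6} \approx 0.16667$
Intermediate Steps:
$u = - \frac{25}{12}$ ($u = 4 \left(- \frac{1}{3}\right) - \frac{3}{4} = - \frac{4}{3} - \frac{3}{4} = - \frac{25}{12} \approx -2.0833$)
$b = - \frac{1}{6} \approx -0.16667$
$s = - \frac{25}{6}$ ($s = \left(- \frac{25}{12}\right) 2 = - \frac{25}{6} \approx -4.1667$)
$W{\left(m,B \right)} = - \frac{1}{6}$
$- W{\left(c,-299 \right)} = \left(-1\right) \left(- \frac{1}{6}\right) = \frac{1}{6}$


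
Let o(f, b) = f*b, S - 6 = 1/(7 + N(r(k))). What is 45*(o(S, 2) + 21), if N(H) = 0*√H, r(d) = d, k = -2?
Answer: 10485/7 ≈ 1497.9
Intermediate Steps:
N(H) = 0
S = 43/7 (S = 6 + 1/(7 + 0) = 6 + 1/7 = 6 + ⅐ = 43/7 ≈ 6.1429)
o(f, b) = b*f
45*(o(S, 2) + 21) = 45*(2*(43/7) + 21) = 45*(86/7 + 21) = 45*(233/7) = 10485/7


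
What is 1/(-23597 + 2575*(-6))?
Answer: -1/39047 ≈ -2.5610e-5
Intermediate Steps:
1/(-23597 + 2575*(-6)) = 1/(-23597 - 15450) = 1/(-39047) = -1/39047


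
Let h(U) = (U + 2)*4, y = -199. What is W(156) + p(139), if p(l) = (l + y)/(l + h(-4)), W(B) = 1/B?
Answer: -9229/20436 ≈ -0.45160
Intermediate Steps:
h(U) = 8 + 4*U (h(U) = (2 + U)*4 = 8 + 4*U)
p(l) = (-199 + l)/(-8 + l) (p(l) = (l - 199)/(l + (8 + 4*(-4))) = (-199 + l)/(l + (8 - 16)) = (-199 + l)/(l - 8) = (-199 + l)/(-8 + l))
W(156) + p(139) = 1/156 + (-199 + 139)/(-8 + 139) = 1/156 - 60/131 = -9229/20436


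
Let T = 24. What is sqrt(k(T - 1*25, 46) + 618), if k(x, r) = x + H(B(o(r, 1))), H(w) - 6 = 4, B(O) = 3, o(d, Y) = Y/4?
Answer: sqrt(627) ≈ 25.040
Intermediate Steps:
o(d, Y) = Y/4 (o(d, Y) = Y*(1/4) = Y/4)
H(w) = 10 (H(w) = 6 + 4 = 10)
k(x, r) = 10 + x (k(x, r) = x + 10 = 10 + x)
sqrt(k(T - 1*25, 46) + 618) = sqrt((10 + (24 - 1*25)) + 618) = sqrt((10 + (24 - 25)) + 618) = sqrt((10 - 1) + 618) = sqrt(9 + 618) = sqrt(627)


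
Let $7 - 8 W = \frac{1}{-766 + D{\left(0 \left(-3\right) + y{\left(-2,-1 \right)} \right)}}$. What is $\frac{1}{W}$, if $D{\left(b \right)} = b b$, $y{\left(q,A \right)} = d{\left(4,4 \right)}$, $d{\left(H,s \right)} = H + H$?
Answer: $\frac{5616}{4915} \approx 1.1426$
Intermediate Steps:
$d{\left(H,s \right)} = 2 H$
$y{\left(q,A \right)} = 8$ ($y{\left(q,A \right)} = 2 \cdot 4 = 8$)
$D{\left(b \right)} = b^{2}$
$W = \frac{4915}{5616}$ ($W = \frac{7}{8} - \frac{1}{8 \left(-766 + \left(0 \left(-3\right) + 8\right)^{2}\right)} = \frac{7}{8} - \frac{1}{8 \left(-766 + \left(0 + 8\right)^{2}\right)} = \frac{7}{8} - \frac{1}{8 \left(-766 + 8^{2}\right)} = \frac{7}{8} - \frac{1}{8 \left(-766 + 64\right)} = \frac{7}{8} - \frac{1}{8 \left(-702\right)} = \frac{7}{8} - - \frac{1}{5616} = \frac{7}{8} + \frac{1}{5616} = \frac{4915}{5616} \approx 0.87518$)
$\frac{1}{W} = \frac{1}{\frac{4915}{5616}} = \frac{5616}{4915}$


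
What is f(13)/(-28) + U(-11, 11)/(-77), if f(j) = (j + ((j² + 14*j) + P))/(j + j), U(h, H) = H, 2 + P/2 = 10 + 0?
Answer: -121/182 ≈ -0.66483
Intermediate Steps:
P = 16 (P = -4 + 2*(10 + 0) = -4 + 2*10 = -4 + 20 = 16)
f(j) = (16 + j² + 15*j)/(2*j) (f(j) = (j + ((j² + 14*j) + 16))/(j + j) = (j + (16 + j² + 14*j))/((2*j)) = (16 + j² + 15*j)*(1/(2*j)) = (16 + j² + 15*j)/(2*j))
f(13)/(-28) + U(-11, 11)/(-77) = ((½)*(16 + 13*(15 + 13))/13)/(-28) + 11/(-77) = ((½)*(1/13)*(16 + 13*28))*(-1/28) + 11*(-1/77) = ((½)*(1/13)*(16 + 364))*(-1/28) - ⅐ = ((½)*(1/13)*380)*(-1/28) - ⅐ = (190/13)*(-1/28) - ⅐ = -95/182 - ⅐ = -121/182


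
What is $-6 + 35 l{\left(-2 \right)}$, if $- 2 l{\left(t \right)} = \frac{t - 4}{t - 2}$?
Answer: $- \frac{129}{4} \approx -32.25$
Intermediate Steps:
$l{\left(t \right)} = - \frac{-4 + t}{2 \left(-2 + t\right)}$ ($l{\left(t \right)} = - \frac{\left(t - 4\right) \frac{1}{t - 2}}{2} = - \frac{\left(-4 + t\right) \frac{1}{-2 + t}}{2} = - \frac{\frac{1}{-2 + t} \left(-4 + t\right)}{2} = - \frac{-4 + t}{2 \left(-2 + t\right)}$)
$-6 + 35 l{\left(-2 \right)} = -6 + 35 \frac{4 - -2}{2 \left(-2 - 2\right)} = -6 + 35 \frac{4 + 2}{2 \left(-4\right)} = -6 + 35 \cdot \frac{1}{2} \left(- \frac{1}{4}\right) 6 = -6 + 35 \left(- \frac{3}{4}\right) = -6 - \frac{105}{4} = - \frac{129}{4}$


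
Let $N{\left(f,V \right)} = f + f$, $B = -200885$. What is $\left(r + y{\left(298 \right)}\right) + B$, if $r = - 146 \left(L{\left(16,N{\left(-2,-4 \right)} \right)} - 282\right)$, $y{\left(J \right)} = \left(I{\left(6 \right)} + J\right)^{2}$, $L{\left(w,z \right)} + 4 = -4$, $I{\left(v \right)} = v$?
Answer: $-66129$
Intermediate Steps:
$N{\left(f,V \right)} = 2 f$
$L{\left(w,z \right)} = -8$ ($L{\left(w,z \right)} = -4 - 4 = -8$)
$y{\left(J \right)} = \left(6 + J\right)^{2}$
$r = 42340$ ($r = - 146 \left(-8 - 282\right) = \left(-146\right) \left(-290\right) = 42340$)
$\left(r + y{\left(298 \right)}\right) + B = \left(42340 + \left(6 + 298\right)^{2}\right) - 200885 = \left(42340 + 304^{2}\right) - 200885 = \left(42340 + 92416\right) - 200885 = 134756 - 200885 = -66129$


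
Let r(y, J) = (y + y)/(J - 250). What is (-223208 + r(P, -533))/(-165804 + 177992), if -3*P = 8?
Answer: -131078894/7157403 ≈ -18.314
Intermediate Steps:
P = -8/3 (P = -⅓*8 = -8/3 ≈ -2.6667)
r(y, J) = 2*y/(-250 + J) (r(y, J) = (2*y)/(-250 + J) = 2*y/(-250 + J))
(-223208 + r(P, -533))/(-165804 + 177992) = (-223208 + 2*(-8/3)/(-250 - 533))/(-165804 + 177992) = (-223208 + 2*(-8/3)/(-783))/12188 = (-223208 + 2*(-8/3)*(-1/783))*(1/12188) = (-223208 + 16/2349)*(1/12188) = -524315576/2349*1/12188 = -131078894/7157403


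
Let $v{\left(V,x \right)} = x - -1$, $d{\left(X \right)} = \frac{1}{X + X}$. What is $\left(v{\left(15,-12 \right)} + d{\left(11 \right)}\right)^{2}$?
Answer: $\frac{58081}{484} \approx 120.0$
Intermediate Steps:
$d{\left(X \right)} = \frac{1}{2 X}$
$v{\left(V,x \right)} = 1 + x$ ($v{\left(V,x \right)} = x + 1 = 1 + x$)
$\left(v{\left(15,-12 \right)} + d{\left(11 \right)}\right)^{2} = \left(\left(1 - 12\right) + \frac{1}{2 \cdot 11}\right)^{2} = \left(-11 + \frac{1}{2} \cdot \frac{1}{11}\right)^{2} = \left(-11 + \frac{1}{22}\right)^{2} = \left(- \frac{241}{22}\right)^{2} = \frac{58081}{484}$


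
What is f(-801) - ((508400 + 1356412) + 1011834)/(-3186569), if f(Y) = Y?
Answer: -2549565123/3186569 ≈ -800.10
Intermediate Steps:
f(-801) - ((508400 + 1356412) + 1011834)/(-3186569) = -801 - ((508400 + 1356412) + 1011834)/(-3186569) = -801 - (1864812 + 1011834)*(-1)/3186569 = -801 - 2876646*(-1)/3186569 = -801 - 1*(-2876646/3186569) = -801 + 2876646/3186569 = -2549565123/3186569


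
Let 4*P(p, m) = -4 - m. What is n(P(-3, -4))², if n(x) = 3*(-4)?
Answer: 144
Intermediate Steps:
P(p, m) = -1 - m/4 (P(p, m) = (-4 - m)/4 = -1 - m/4)
n(x) = -12
n(P(-3, -4))² = (-12)² = 144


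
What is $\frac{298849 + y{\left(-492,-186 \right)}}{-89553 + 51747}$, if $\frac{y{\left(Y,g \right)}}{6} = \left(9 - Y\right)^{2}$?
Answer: $- \frac{1804855}{37806} \approx -47.74$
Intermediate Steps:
$y{\left(Y,g \right)} = 6 \left(9 - Y\right)^{2}$
$\frac{298849 + y{\left(-492,-186 \right)}}{-89553 + 51747} = \frac{298849 + 6 \left(-9 - 492\right)^{2}}{-89553 + 51747} = \frac{298849 + 6 \left(-501\right)^{2}}{-37806} = \left(298849 + 6 \cdot 251001\right) \left(- \frac{1}{37806}\right) = \left(298849 + 1506006\right) \left(- \frac{1}{37806}\right) = 1804855 \left(- \frac{1}{37806}\right) = - \frac{1804855}{37806}$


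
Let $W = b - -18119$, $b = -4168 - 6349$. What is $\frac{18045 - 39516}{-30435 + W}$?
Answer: $\frac{7157}{7611} \approx 0.94035$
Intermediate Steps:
$b = -10517$
$W = 7602$ ($W = -10517 - -18119 = -10517 + 18119 = 7602$)
$\frac{18045 - 39516}{-30435 + W} = \frac{18045 - 39516}{-30435 + 7602} = - \frac{21471}{-22833} = \left(-21471\right) \left(- \frac{1}{22833}\right) = \frac{7157}{7611}$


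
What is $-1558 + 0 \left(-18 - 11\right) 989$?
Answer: $-1558$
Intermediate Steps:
$-1558 + 0 \left(-18 - 11\right) 989 = -1558 + 0 \left(-29\right) 989 = -1558 + 0 \cdot 989 = -1558 + 0 = -1558$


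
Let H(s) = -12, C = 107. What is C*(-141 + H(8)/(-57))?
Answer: -286225/19 ≈ -15064.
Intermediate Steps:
C*(-141 + H(8)/(-57)) = 107*(-141 - 12/(-57)) = 107*(-141 - 12*(-1/57)) = 107*(-141 + 4/19) = 107*(-2675/19) = -286225/19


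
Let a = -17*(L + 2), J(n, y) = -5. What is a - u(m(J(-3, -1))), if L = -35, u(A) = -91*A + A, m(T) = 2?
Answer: 741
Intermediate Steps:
u(A) = -90*A
a = 561 (a = -17*(-35 + 2) = -17*(-33) = 561)
a - u(m(J(-3, -1))) = 561 - (-90)*2 = 561 - 1*(-180) = 561 + 180 = 741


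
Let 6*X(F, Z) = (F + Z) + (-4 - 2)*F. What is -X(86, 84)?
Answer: 173/3 ≈ 57.667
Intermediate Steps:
X(F, Z) = -5*F/6 + Z/6 (X(F, Z) = ((F + Z) + (-4 - 2)*F)/6 = ((F + Z) - 6*F)/6 = (Z - 5*F)/6 = -5*F/6 + Z/6)
-X(86, 84) = -(-5/6*86 + (1/6)*84) = -(-215/3 + 14) = -1*(-173/3) = 173/3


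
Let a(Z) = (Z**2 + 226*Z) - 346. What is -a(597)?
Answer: -490985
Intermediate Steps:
a(Z) = -346 + Z**2 + 226*Z
-a(597) = -(-346 + 597**2 + 226*597) = -(-346 + 356409 + 134922) = -1*490985 = -490985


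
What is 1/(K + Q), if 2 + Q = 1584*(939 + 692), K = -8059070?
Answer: -1/5475568 ≈ -1.8263e-7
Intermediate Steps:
Q = 2583502 (Q = -2 + 1584*(939 + 692) = -2 + 1584*1631 = -2 + 2583504 = 2583502)
1/(K + Q) = 1/(-8059070 + 2583502) = 1/(-5475568) = -1/5475568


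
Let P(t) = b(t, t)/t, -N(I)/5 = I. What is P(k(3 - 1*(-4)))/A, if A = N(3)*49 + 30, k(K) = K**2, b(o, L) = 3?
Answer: -1/11515 ≈ -8.6843e-5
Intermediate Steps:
N(I) = -5*I
A = -705 (A = -5*3*49 + 30 = -15*49 + 30 = -735 + 30 = -705)
P(t) = 3/t
P(k(3 - 1*(-4)))/A = (3/((3 - 1*(-4))**2))/(-705) = (3/((3 + 4)**2))*(-1/705) = (3/(7**2))*(-1/705) = (3/49)*(-1/705) = -1/11515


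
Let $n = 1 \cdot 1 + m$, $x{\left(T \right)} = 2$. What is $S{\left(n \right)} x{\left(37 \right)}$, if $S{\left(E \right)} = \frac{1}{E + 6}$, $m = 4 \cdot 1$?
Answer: $\frac{2}{11} \approx 0.18182$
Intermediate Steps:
$m = 4$
$n = 5$ ($n = 1 \cdot 1 + 4 = 1 + 4 = 5$)
$S{\left(E \right)} = \frac{1}{6 + E}$
$S{\left(n \right)} x{\left(37 \right)} = \frac{1}{6 + 5} \cdot 2 = \frac{1}{11} \cdot 2 = \frac{2}{11}$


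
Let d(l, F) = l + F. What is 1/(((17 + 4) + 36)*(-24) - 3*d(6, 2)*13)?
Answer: -1/1680 ≈ -0.00059524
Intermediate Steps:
d(l, F) = F + l
1/(((17 + 4) + 36)*(-24) - 3*d(6, 2)*13) = 1/(((17 + 4) + 36)*(-24) - 3*(2 + 6)*13) = 1/((21 + 36)*(-24) - 3*8*13) = 1/(57*(-24) - 24*13) = 1/(-1368 - 312) = 1/(-1680) = -1/1680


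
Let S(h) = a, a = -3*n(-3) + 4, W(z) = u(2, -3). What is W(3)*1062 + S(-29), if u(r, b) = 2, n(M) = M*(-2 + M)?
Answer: 2083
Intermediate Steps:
W(z) = 2
a = -41 (a = -(-9)*(-2 - 3) + 4 = -(-9)*(-5) + 4 = -3*15 + 4 = -45 + 4 = -41)
S(h) = -41
W(3)*1062 + S(-29) = 2*1062 - 41 = 2124 - 41 = 2083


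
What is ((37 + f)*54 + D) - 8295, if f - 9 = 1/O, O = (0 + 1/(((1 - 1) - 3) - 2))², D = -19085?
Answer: -23546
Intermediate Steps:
O = 1/25 (O = (0 + 1/((0 - 3) - 2))² = (0 + 1/(-3 - 2))² = (0 + 1/(-5))² = (0 - ⅕)² = (-⅕)² = 1/25 ≈ 0.040000)
f = 34 (f = 9 + 1/(1/25) = 9 + 25 = 34)
((37 + f)*54 + D) - 8295 = ((37 + 34)*54 - 19085) - 8295 = (71*54 - 19085) - 8295 = (3834 - 19085) - 8295 = -15251 - 8295 = -23546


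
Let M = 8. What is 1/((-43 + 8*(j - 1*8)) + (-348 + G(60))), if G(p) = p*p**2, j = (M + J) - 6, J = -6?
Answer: 1/215513 ≈ 4.6401e-6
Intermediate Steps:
j = -4 (j = (8 - 6) - 6 = 2 - 6 = -4)
G(p) = p**3
1/((-43 + 8*(j - 1*8)) + (-348 + G(60))) = 1/((-43 + 8*(-4 - 1*8)) + (-348 + 60**3)) = 1/((-43 + 8*(-4 - 8)) + (-348 + 216000)) = 1/((-43 + 8*(-12)) + 215652) = 1/((-43 - 96) + 215652) = 1/(-139 + 215652) = 1/215513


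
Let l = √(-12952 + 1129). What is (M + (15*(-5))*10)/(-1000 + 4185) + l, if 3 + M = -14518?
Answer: -15271/3185 + I*√11823 ≈ -4.7947 + 108.73*I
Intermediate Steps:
M = -14521 (M = -3 - 14518 = -14521)
l = I*√11823 (l = √(-11823) = I*√11823 ≈ 108.73*I)
(M + (15*(-5))*10)/(-1000 + 4185) + l = (-14521 + (15*(-5))*10)/(-1000 + 4185) + I*√11823 = (-14521 - 75*10)/3185 + I*√11823 = (-14521 - 750)*(1/3185) + I*√11823 = -15271*1/3185 + I*√11823 = -15271/3185 + I*√11823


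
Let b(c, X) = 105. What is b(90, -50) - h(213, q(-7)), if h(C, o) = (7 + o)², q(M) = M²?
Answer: -3031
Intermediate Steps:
b(90, -50) - h(213, q(-7)) = 105 - (7 + (-7)²)² = 105 - (7 + 49)² = 105 - 1*56² = 105 - 1*3136 = 105 - 3136 = -3031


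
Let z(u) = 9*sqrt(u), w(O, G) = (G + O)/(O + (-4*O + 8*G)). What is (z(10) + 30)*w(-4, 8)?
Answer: 30/19 + 9*sqrt(10)/19 ≈ 3.0769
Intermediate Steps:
w(O, G) = (G + O)/(-3*O + 8*G)
(z(10) + 30)*w(-4, 8) = (9*sqrt(10) + 30)*((8 - 4)/(-3*(-4) + 8*8)) = (30 + 9*sqrt(10))*(4/(12 + 64)) = (30 + 9*sqrt(10))*(4/76) = (30 + 9*sqrt(10))*((1/76)*4) = (30 + 9*sqrt(10))*(1/19) = 30/19 + 9*sqrt(10)/19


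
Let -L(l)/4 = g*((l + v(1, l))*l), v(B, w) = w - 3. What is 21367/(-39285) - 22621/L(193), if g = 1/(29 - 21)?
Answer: 197904697/2903907915 ≈ 0.068151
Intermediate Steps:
v(B, w) = -3 + w
g = 1/8 ≈ 0.12500
L(l) = -l*(-3 + 2*l)/2 (L(l) = -(l + (-3 + l))*l/2 = -(-3 + 2*l)*l/2 = -l*(-3 + 2*l)/2)
21367/(-39285) - 22621/L(193) = 21367/(-39285) - 22621*2/(193*(3 - 2*193)) = 21367*(-1/39285) - 22621*2/(193*(3 - 386)) = -21367/39285 - 22621/((1/2)*193*(-383)) = -21367/39285 - 22621/(-73919/2) = -21367/39285 - 22621*(-2/73919) = -21367/39285 + 45242/73919 = 197904697/2903907915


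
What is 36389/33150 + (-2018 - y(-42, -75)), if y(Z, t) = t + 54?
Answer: -66164161/33150 ≈ -1995.9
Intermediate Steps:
y(Z, t) = 54 + t
36389/33150 + (-2018 - y(-42, -75)) = 36389/33150 + (-2018 - (54 - 75)) = 36389*(1/33150) + (-2018 - 1*(-21)) = 36389/33150 + (-2018 + 21) = 36389/33150 - 1997 = -66164161/33150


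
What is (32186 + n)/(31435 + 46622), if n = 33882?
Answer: 66068/78057 ≈ 0.84641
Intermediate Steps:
(32186 + n)/(31435 + 46622) = (32186 + 33882)/(31435 + 46622) = 66068/78057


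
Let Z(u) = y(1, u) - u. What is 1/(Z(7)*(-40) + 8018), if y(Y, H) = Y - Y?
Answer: 1/8298 ≈ 0.00012051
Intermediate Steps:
y(Y, H) = 0
Z(u) = -u (Z(u) = 0 - u = -u)
1/(Z(7)*(-40) + 8018) = 1/(-1*7*(-40) + 8018) = 1/(-7*(-40) + 8018) = 1/(280 + 8018) = 1/8298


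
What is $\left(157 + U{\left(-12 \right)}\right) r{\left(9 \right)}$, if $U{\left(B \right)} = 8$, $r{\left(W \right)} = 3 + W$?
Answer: $1980$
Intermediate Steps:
$\left(157 + U{\left(-12 \right)}\right) r{\left(9 \right)} = \left(157 + 8\right) \left(3 + 9\right) = 165 \cdot 12 = 1980$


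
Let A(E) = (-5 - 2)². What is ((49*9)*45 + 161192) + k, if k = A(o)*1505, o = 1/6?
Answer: 254782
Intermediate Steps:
o = ⅙ ≈ 0.16667
A(E) = 49 (A(E) = (-7)² = 49)
k = 73745 (k = 49*1505 = 73745)
((49*9)*45 + 161192) + k = ((49*9)*45 + 161192) + 73745 = (441*45 + 161192) + 73745 = (19845 + 161192) + 73745 = 181037 + 73745 = 254782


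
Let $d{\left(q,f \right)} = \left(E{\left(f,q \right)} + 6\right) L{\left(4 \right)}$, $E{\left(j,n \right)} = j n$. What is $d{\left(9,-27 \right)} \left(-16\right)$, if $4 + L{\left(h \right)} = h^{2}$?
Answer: $45504$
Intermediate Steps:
$L{\left(h \right)} = -4 + h^{2}$
$d{\left(q,f \right)} = 72 + 12 f q$ ($d{\left(q,f \right)} = \left(f q + 6\right) \left(-4 + 4^{2}\right) = \left(6 + f q\right) \left(-4 + 16\right) = \left(6 + f q\right) 12 = 72 + 12 f q$)
$d{\left(9,-27 \right)} \left(-16\right) = \left(72 + 12 \left(-27\right) 9\right) \left(-16\right) = \left(72 - 2916\right) \left(-16\right) = \left(-2844\right) \left(-16\right) = 45504$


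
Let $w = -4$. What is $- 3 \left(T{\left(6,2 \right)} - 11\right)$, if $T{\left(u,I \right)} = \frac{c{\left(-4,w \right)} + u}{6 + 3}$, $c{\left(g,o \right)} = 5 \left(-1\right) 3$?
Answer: $36$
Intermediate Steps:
$c{\left(g,o \right)} = -15$ ($c{\left(g,o \right)} = \left(-5\right) 3 = -15$)
$T{\left(u,I \right)} = - \frac{5}{3} + \frac{u}{9}$ ($T{\left(u,I \right)} = \frac{-15 + u}{6 + 3} = \frac{-15 + u}{9} = \left(-15 + u\right) \frac{1}{9} = - \frac{5}{3} + \frac{u}{9}$)
$- 3 \left(T{\left(6,2 \right)} - 11\right) = - 3 \left(\left(- \frac{5}{3} + \frac{1}{9} \cdot 6\right) - 11\right) = - 3 \left(\left(- \frac{5}{3} + \frac{2}{3}\right) - 11\right) = - 3 \left(-1 - 11\right) = \left(-3\right) \left(-12\right) = 36$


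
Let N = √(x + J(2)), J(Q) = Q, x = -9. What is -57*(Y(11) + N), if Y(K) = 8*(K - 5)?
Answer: -2736 - 57*I*√7 ≈ -2736.0 - 150.81*I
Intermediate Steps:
Y(K) = -40 + 8*K (Y(K) = 8*(-5 + K) = -40 + 8*K)
N = I*√7 (N = √(-9 + 2) = √(-7) = I*√7 ≈ 2.6458*I)
-57*(Y(11) + N) = -57*((-40 + 8*11) + I*√7) = -57*((-40 + 88) + I*√7) = -57*(48 + I*√7) = -2736 - 57*I*√7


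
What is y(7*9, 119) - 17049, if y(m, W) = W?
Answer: -16930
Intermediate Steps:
y(7*9, 119) - 17049 = 119 - 17049 = -16930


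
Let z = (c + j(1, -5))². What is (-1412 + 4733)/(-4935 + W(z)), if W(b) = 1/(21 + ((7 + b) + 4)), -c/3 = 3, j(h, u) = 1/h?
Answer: -318816/473759 ≈ -0.67295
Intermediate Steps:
c = -9 (c = -3*3 = -9)
z = 64 (z = (-9 + 1/1)² = (-9 + 1)² = (-8)² = 64)
W(b) = 1/(32 + b) (W(b) = 1/(21 + (11 + b)) = 1/(32 + b))
(-1412 + 4733)/(-4935 + W(z)) = (-1412 + 4733)/(-4935 + 1/(32 + 64)) = 3321/(-4935 + 1/96) = 3321/(-473759/96) = 3321*(-96/473759) = -318816/473759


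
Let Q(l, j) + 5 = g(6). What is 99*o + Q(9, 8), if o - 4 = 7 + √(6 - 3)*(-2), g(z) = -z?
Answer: 1078 - 198*√3 ≈ 735.05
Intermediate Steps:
Q(l, j) = -11 (Q(l, j) = -5 - 1*6 = -5 - 6 = -11)
o = 11 - 2*√3 (o = 4 + (7 + √(6 - 3)*(-2)) = 4 + (7 + √3*(-2)) = 4 + (7 - 2*√3) = 11 - 2*√3 ≈ 7.5359)
99*o + Q(9, 8) = 99*(11 - 2*√3) - 11 = (1089 - 198*√3) - 11 = 1078 - 198*√3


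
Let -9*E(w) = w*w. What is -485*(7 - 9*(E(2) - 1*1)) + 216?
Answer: -9484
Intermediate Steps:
E(w) = -w²/9 (E(w) = -w*w/9 = -w²/9)
-485*(7 - 9*(E(2) - 1*1)) + 216 = -485*(7 - 9*(-⅑*2² - 1*1)) + 216 = -485*(7 - 9*(-⅑*4 - 1)) + 216 = -485*(7 - 9*(-4/9 - 1)) + 216 = -485*(7 - 9*(-13/9)) + 216 = -485*(7 + 13) + 216 = -485*20 + 216 = -9700 + 216 = -9484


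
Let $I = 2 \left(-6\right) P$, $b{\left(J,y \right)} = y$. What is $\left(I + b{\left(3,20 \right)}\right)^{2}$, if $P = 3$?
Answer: $256$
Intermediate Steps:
$I = -36$ ($I = 2 \left(-6\right) 3 = \left(-12\right) 3 = -36$)
$\left(I + b{\left(3,20 \right)}\right)^{2} = \left(-36 + 20\right)^{2} = \left(-16\right)^{2} = 256$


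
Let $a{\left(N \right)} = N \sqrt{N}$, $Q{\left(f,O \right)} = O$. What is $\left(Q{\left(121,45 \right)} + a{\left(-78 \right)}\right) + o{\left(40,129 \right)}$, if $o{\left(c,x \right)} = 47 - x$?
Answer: $-37 - 78 i \sqrt{78} \approx -37.0 - 688.88 i$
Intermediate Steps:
$a{\left(N \right)} = N^{\frac{3}{2}}$
$\left(Q{\left(121,45 \right)} + a{\left(-78 \right)}\right) + o{\left(40,129 \right)} = \left(45 + \left(-78\right)^{\frac{3}{2}}\right) + \left(47 - 129\right) = \left(45 - 78 i \sqrt{78}\right) + \left(47 - 129\right) = \left(45 - 78 i \sqrt{78}\right) - 82 = -37 - 78 i \sqrt{78}$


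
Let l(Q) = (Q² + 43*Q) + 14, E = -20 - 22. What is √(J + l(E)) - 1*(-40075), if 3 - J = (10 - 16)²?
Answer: 40075 + I*√61 ≈ 40075.0 + 7.8102*I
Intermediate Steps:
J = -33 (J = 3 - (10 - 16)² = 3 - 1*(-6)² = 3 - 1*36 = 3 - 36 = -33)
E = -42
l(Q) = 14 + Q² + 43*Q
√(J + l(E)) - 1*(-40075) = √(-33 + (14 + (-42)² + 43*(-42))) - 1*(-40075) = √(-33 + (14 + 1764 - 1806)) + 40075 = √(-33 - 28) + 40075 = √(-61) + 40075 = I*√61 + 40075 = 40075 + I*√61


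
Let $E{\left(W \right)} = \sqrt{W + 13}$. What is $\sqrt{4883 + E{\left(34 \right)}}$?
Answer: $\sqrt{4883 + \sqrt{47}} \approx 69.927$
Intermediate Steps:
$E{\left(W \right)} = \sqrt{13 + W}$
$\sqrt{4883 + E{\left(34 \right)}} = \sqrt{4883 + \sqrt{13 + 34}} = \sqrt{4883 + \sqrt{47}}$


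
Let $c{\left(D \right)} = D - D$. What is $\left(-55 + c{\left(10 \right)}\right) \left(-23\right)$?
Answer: $1265$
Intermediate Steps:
$c{\left(D \right)} = 0$
$\left(-55 + c{\left(10 \right)}\right) \left(-23\right) = \left(-55 + 0\right) \left(-23\right) = \left(-55\right) \left(-23\right) = 1265$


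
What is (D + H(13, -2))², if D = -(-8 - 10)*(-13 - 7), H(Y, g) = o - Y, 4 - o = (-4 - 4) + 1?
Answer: 131044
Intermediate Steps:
o = 11 (o = 4 - ((-4 - 4) + 1) = 4 - (-8 + 1) = 4 - 1*(-7) = 4 + 7 = 11)
H(Y, g) = 11 - Y
D = -360 (D = -(-18)*(-20) = -1*360 = -360)
(D + H(13, -2))² = (-360 + (11 - 1*13))² = (-360 + (11 - 13))² = (-360 - 2)² = (-362)² = 131044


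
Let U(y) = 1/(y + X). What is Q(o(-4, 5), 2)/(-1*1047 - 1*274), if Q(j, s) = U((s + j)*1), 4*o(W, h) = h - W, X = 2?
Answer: -4/33025 ≈ -0.00012112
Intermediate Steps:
o(W, h) = -W/4 + h/4 (o(W, h) = (h - W)/4 = -W/4 + h/4)
U(y) = 1/(2 + y) (U(y) = 1/(y + 2) = 1/(2 + y))
Q(j, s) = 1/(2 + j + s) (Q(j, s) = 1/(2 + (s + j)*1) = 1/(2 + (j + s)*1) = 1/(2 + (j + s)) = 1/(2 + j + s))
Q(o(-4, 5), 2)/(-1*1047 - 1*274) = 1/((2 + (-1/4*(-4) + (1/4)*5) + 2)*(-1*1047 - 1*274)) = 1/((2 + (1 + 5/4) + 2)*(-1047 - 274)) = 1/((2 + 9/4 + 2)*(-1321)) = -1/1321/(25/4) = (4/25)*(-1/1321) = -4/33025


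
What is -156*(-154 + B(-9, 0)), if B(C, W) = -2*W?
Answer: 24024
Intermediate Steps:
-156*(-154 + B(-9, 0)) = -156*(-154 - 2*0) = -156*(-154 + 0) = -156*(-154) = 24024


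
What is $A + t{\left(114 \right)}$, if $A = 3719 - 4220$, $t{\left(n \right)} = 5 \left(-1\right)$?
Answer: $-506$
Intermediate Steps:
$t{\left(n \right)} = -5$
$A = -501$
$A + t{\left(114 \right)} = -501 - 5 = -506$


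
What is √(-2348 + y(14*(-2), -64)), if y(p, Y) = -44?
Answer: 2*I*√598 ≈ 48.908*I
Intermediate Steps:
√(-2348 + y(14*(-2), -64)) = √(-2348 - 44) = √(-2392) = 2*I*√598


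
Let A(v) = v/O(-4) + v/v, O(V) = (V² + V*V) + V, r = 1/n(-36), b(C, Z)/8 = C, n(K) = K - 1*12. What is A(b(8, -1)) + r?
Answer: 1097/336 ≈ 3.2649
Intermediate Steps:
n(K) = -12 + K (n(K) = K - 12 = -12 + K)
b(C, Z) = 8*C
r = -1/48 (r = 1/(-12 - 36) = 1/(-48) = -1/48 ≈ -0.020833)
O(V) = V + 2*V² (O(V) = (V² + V²) + V = 2*V² + V = V + 2*V²)
A(v) = 1 + v/28 (A(v) = v/((-4*(1 + 2*(-4)))) + v/v = v/((-4*(1 - 8))) + 1 = v/((-4*(-7))) + 1 = v/28 + 1 = 1 + v/28)
A(b(8, -1)) + r = (1 + (8*8)/28) - 1/48 = (1 + (1/28)*64) - 1/48 = (1 + 16/7) - 1/48 = 23/7 - 1/48 = 1097/336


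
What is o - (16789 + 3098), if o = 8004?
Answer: -11883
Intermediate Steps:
o - (16789 + 3098) = 8004 - (16789 + 3098) = 8004 - 1*19887 = 8004 - 19887 = -11883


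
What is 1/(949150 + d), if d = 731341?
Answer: 1/1680491 ≈ 5.9506e-7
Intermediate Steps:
1/(949150 + d) = 1/(949150 + 731341) = 1/1680491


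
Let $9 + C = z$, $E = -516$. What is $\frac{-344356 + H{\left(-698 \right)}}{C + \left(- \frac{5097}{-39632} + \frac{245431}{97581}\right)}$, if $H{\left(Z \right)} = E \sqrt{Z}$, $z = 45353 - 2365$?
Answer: $- \frac{450368060736}{56213800681} - \frac{674853696 i \sqrt{698}}{56213800681} \approx -8.0117 - 0.31717 i$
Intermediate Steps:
$z = 42988$ ($z = 45353 - 2365 = 42988$)
$H{\left(Z \right)} = - 516 \sqrt{Z}$
$C = 42979$ ($C = -9 + 42988 = 42979$)
$\frac{-344356 + H{\left(-698 \right)}}{C + \left(- \frac{5097}{-39632} + \frac{245431}{97581}\right)} = \frac{-344356 - 516 \sqrt{-698}}{42979 + \left(- \frac{5097}{-39632} + \frac{245431}{97581}\right)} = \frac{-344356 - 516 i \sqrt{698}}{42979 + \left(\left(-5097\right) \left(- \frac{1}{39632}\right) + 245431 \cdot \frac{1}{97581}\right)} = \frac{-344356 - 516 i \sqrt{698}}{42979 + \left(\frac{5097}{39632} + \frac{83}{33}\right)} = \frac{-344356 - 516 i \sqrt{698}}{42979 + \frac{3457657}{1307856}} = \frac{-344356 - 516 i \sqrt{698}}{\frac{56213800681}{1307856}} = \left(-344356 - 516 i \sqrt{698}\right) \frac{1307856}{56213800681} = - \frac{450368060736}{56213800681} - \frac{674853696 i \sqrt{698}}{56213800681}$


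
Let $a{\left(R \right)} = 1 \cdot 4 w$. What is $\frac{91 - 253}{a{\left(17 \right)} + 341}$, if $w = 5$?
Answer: $- \frac{162}{361} \approx -0.44875$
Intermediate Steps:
$a{\left(R \right)} = 20$ ($a{\left(R \right)} = 1 \cdot 4 \cdot 5 = 4 \cdot 5 = 20$)
$\frac{91 - 253}{a{\left(17 \right)} + 341} = \frac{91 - 253}{20 + 341} = - \frac{162}{361}$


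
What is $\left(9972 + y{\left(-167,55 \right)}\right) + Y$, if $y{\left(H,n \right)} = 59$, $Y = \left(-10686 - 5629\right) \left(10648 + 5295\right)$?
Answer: $-260100014$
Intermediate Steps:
$Y = -260110045$ ($Y = \left(-16315\right) 15943 = -260110045$)
$\left(9972 + y{\left(-167,55 \right)}\right) + Y = \left(9972 + 59\right) - 260110045 = 10031 - 260110045 = -260100014$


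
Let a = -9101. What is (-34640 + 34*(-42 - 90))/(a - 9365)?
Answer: 19564/9233 ≈ 2.1189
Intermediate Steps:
(-34640 + 34*(-42 - 90))/(a - 9365) = (-34640 + 34*(-42 - 90))/(-9101 - 9365) = (-34640 + 34*(-132))/(-18466) = (-34640 - 4488)*(-1/18466) = -39128*(-1/18466) = 19564/9233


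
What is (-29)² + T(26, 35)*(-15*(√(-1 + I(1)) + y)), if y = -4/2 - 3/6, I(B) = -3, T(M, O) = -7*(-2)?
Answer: 1366 - 420*I ≈ 1366.0 - 420.0*I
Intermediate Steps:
T(M, O) = 14
y = -5/2 (y = -4*½ - 3*⅙ = -2 - ½ = -5/2 ≈ -2.5000)
(-29)² + T(26, 35)*(-15*(√(-1 + I(1)) + y)) = (-29)² + 14*(-15*(√(-1 - 3) - 5/2)) = 841 + 14*(-15*(√(-4) - 5/2)) = 841 + 14*(-15*(2*I - 5/2)) = 841 + 14*(-15*(-5/2 + 2*I)) = 841 + 14*(75/2 - 30*I) = 841 + (525 - 420*I) = 1366 - 420*I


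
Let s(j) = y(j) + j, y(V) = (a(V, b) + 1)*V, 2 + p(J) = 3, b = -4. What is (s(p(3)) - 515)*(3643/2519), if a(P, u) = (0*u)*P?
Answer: -1868859/2519 ≈ -741.91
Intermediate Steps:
p(J) = 1 (p(J) = -2 + 3 = 1)
a(P, u) = 0 (a(P, u) = 0*P = 0)
y(V) = V (y(V) = (0 + 1)*V = 1*V = V)
s(j) = 2*j (s(j) = j + j = 2*j)
(s(p(3)) - 515)*(3643/2519) = (2*1 - 515)*(3643/2519) = (2 - 515)*(3643*(1/2519)) = -513*3643/2519 = -1868859/2519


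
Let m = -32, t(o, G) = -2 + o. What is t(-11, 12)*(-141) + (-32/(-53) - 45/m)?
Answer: 3112177/1696 ≈ 1835.0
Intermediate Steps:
t(-11, 12)*(-141) + (-32/(-53) - 45/m) = (-2 - 11)*(-141) + (-32/(-53) - 45/(-32)) = -13*(-141) + (-32*(-1/53) - 45*(-1/32)) = 1833 + (32/53 + 45/32) = 1833 + 3409/1696 = 3112177/1696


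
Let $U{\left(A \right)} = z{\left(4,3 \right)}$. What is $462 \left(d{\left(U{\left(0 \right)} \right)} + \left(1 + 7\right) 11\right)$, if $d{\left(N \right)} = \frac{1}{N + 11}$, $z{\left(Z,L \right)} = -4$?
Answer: $40722$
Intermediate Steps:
$U{\left(A \right)} = -4$
$d{\left(N \right)} = \frac{1}{11 + N}$
$462 \left(d{\left(U{\left(0 \right)} \right)} + \left(1 + 7\right) 11\right) = 462 \left(\frac{1}{11 - 4} + \left(1 + 7\right) 11\right) = 462 \left(\frac{1}{7} + 8 \cdot 11\right) = 462 \left(\frac{1}{7} + 88\right) = 462 \cdot \frac{617}{7} = 40722$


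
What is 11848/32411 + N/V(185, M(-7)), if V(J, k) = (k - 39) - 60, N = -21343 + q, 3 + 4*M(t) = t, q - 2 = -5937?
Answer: 1770619660/6579433 ≈ 269.11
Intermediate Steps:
q = -5935 (q = 2 - 5937 = -5935)
M(t) = -¾ + t/4
N = -27278 (N = -21343 - 5935 = -27278)
V(J, k) = -99 + k (V(J, k) = (-39 + k) - 60 = -99 + k)
11848/32411 + N/V(185, M(-7)) = 11848/32411 - 27278/(-99 + (-¾ + (¼)*(-7))) = 11848*(1/32411) - 27278/(-99 + (-¾ - 7/4)) = 11848/32411 - 27278/(-99 - 5/2) = 11848/32411 - 27278/(-203/2) = 11848/32411 - 27278*(-2/203) = 11848/32411 + 54556/203 = 1770619660/6579433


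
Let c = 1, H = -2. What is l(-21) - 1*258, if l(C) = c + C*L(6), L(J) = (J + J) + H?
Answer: -467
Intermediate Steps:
L(J) = -2 + 2*J (L(J) = (J + J) - 2 = 2*J - 2 = -2 + 2*J)
l(C) = 1 + 10*C (l(C) = 1 + C*(-2 + 2*6) = 1 + C*(-2 + 12) = 1 + C*10 = 1 + 10*C)
l(-21) - 1*258 = (1 + 10*(-21)) - 1*258 = (1 - 210) - 258 = -209 - 258 = -467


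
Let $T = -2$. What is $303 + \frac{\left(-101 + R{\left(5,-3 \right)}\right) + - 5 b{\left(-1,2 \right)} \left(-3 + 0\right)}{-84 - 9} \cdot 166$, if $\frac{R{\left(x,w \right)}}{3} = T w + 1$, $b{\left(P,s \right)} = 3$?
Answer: $\frac{33989}{93} \approx 365.47$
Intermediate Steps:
$R{\left(x,w \right)} = 3 - 6 w$ ($R{\left(x,w \right)} = 3 \left(- 2 w + 1\right) = 3 \left(1 - 2 w\right) = 3 - 6 w$)
$303 + \frac{\left(-101 + R{\left(5,-3 \right)}\right) + - 5 b{\left(-1,2 \right)} \left(-3 + 0\right)}{-84 - 9} \cdot 166 = 303 + \frac{\left(-101 + \left(3 - -18\right)\right) + \left(-5\right) 3 \left(-3 + 0\right)}{-84 - 9} \cdot 166 = 303 + \frac{\left(-101 + \left(3 + 18\right)\right) - -45}{-93} \cdot 166 = 303 + \left(\left(-101 + 21\right) + 45\right) \left(- \frac{1}{93}\right) 166 = 303 + \left(-80 + 45\right) \left(- \frac{1}{93}\right) 166 = 303 + \left(-35\right) \left(- \frac{1}{93}\right) 166 = 303 + \frac{35}{93} \cdot 166 = 303 + \frac{5810}{93} = \frac{33989}{93}$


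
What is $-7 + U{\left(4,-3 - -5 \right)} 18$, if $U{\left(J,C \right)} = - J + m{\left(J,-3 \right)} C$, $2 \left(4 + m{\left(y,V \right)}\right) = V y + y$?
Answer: $-367$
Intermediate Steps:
$m{\left(y,V \right)} = -4 + \frac{y}{2} + \frac{V y}{2}$ ($m{\left(y,V \right)} = -4 + \frac{V y + y}{2} = -4 + \frac{y + V y}{2} = -4 + \left(\frac{y}{2} + \frac{V y}{2}\right) = -4 + \frac{y}{2} + \frac{V y}{2}$)
$U{\left(J,C \right)} = - J + C \left(-4 - J\right)$ ($U{\left(J,C \right)} = - J + \left(-4 + \frac{J}{2} + \frac{1}{2} \left(-3\right) J\right) C = - J + \left(-4 + \frac{J}{2} - \frac{3 J}{2}\right) C = - J + \left(-4 - J\right) C = - J + C \left(-4 - J\right)$)
$-7 + U{\left(4,-3 - -5 \right)} 18 = -7 + \left(\left(-1\right) 4 - \left(-3 - -5\right) \left(4 + 4\right)\right) 18 = -7 + \left(-4 - \left(-3 + 5\right) 8\right) 18 = -7 + \left(-4 - 2 \cdot 8\right) 18 = -7 + \left(-4 - 16\right) 18 = -7 - 360 = -367$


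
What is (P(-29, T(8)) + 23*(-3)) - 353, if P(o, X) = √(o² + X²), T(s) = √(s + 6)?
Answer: -422 + 3*√95 ≈ -392.76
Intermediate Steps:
T(s) = √(6 + s)
P(o, X) = √(X² + o²)
(P(-29, T(8)) + 23*(-3)) - 353 = (√((√(6 + 8))² + (-29)²) + 23*(-3)) - 353 = (√((√14)² + 841) - 69) - 353 = (√(14 + 841) - 69) - 353 = (√855 - 69) - 353 = (3*√95 - 69) - 353 = (-69 + 3*√95) - 353 = -422 + 3*√95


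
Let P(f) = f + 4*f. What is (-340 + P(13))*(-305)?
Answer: 83875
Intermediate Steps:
P(f) = 5*f
(-340 + P(13))*(-305) = (-340 + 5*13)*(-305) = (-340 + 65)*(-305) = -275*(-305) = 83875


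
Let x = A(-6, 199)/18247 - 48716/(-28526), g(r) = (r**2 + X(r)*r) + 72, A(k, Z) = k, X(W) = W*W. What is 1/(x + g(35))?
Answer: 260256961/11496514856140 ≈ 2.2638e-5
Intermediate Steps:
X(W) = W**2
g(r) = 72 + r**2 + r**3 (g(r) = (r**2 + r**2*r) + 72 = (r**2 + r**3) + 72 = 72 + r**2 + r**3)
x = 444374848/260256961 (x = -6/18247 - 48716/(-28526) = -6*1/18247 - 48716*(-1/28526) = -6/18247 + 24358/14263 = 444374848/260256961 ≈ 1.7074)
1/(x + g(35)) = 1/(444374848/260256961 + (72 + 35**2 + 35**3)) = 1/(444374848/260256961 + (72 + 1225 + 42875)) = 1/(444374848/260256961 + 44172) = 1/(11496514856140/260256961) = 260256961/11496514856140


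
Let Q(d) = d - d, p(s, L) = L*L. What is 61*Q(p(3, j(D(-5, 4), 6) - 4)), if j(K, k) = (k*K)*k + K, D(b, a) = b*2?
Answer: 0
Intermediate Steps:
D(b, a) = 2*b
j(K, k) = K + K*k² (j(K, k) = (K*k)*k + K = K*k² + K = K + K*k²)
p(s, L) = L²
Q(d) = 0
61*Q(p(3, j(D(-5, 4), 6) - 4)) = 61*0 = 0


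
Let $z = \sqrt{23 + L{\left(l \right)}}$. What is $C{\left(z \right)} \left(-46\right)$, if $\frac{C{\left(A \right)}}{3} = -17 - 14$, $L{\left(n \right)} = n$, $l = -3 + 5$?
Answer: $4278$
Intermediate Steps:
$l = 2$
$z = 5$ ($z = \sqrt{23 + 2} = \sqrt{25} = 5$)
$C{\left(A \right)} = -93$ ($C{\left(A \right)} = 3 \left(-17 - 14\right) = 3 \left(-31\right) = -93$)
$C{\left(z \right)} \left(-46\right) = \left(-93\right) \left(-46\right) = 4278$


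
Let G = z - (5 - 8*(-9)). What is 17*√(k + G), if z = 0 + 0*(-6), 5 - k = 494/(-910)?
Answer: 17*I*√87535/35 ≈ 143.71*I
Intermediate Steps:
k = 194/35 (k = 5 - 494/(-910) = 5 - 494*(-1)/910 = 5 - 1*(-19/35) = 5 + 19/35 = 194/35 ≈ 5.5429)
z = 0 (z = 0 + 0 = 0)
G = -77 (G = 0 - (5 - 8*(-9)) = 0 - (5 + 72) = 0 - 1*77 = 0 - 77 = -77)
17*√(k + G) = 17*√(194/35 - 77) = 17*√(-2501/35) = 17*(I*√87535/35) = 17*I*√87535/35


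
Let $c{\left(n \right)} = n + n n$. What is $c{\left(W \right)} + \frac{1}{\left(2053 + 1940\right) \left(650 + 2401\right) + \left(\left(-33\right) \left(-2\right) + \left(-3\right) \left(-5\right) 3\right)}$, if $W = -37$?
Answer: $\frac{16227428329}{12182754} \approx 1332.0$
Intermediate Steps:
$c{\left(n \right)} = n + n^{2}$
$c{\left(W \right)} + \frac{1}{\left(2053 + 1940\right) \left(650 + 2401\right) + \left(\left(-33\right) \left(-2\right) + \left(-3\right) \left(-5\right) 3\right)} = - 37 \left(1 - 37\right) + \frac{1}{\left(2053 + 1940\right) \left(650 + 2401\right) + \left(\left(-33\right) \left(-2\right) + \left(-3\right) \left(-5\right) 3\right)} = \left(-37\right) \left(-36\right) + \frac{1}{3993 \cdot 3051 + \left(66 + 15 \cdot 3\right)} = 1332 + \frac{1}{12182643 + \left(66 + 45\right)} = 1332 + \frac{1}{12182643 + 111} = 1332 + \frac{1}{12182754} = \frac{16227428329}{12182754}$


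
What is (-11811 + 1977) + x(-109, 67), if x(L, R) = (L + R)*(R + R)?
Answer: -15462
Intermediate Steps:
x(L, R) = 2*R*(L + R) (x(L, R) = (L + R)*(2*R) = 2*R*(L + R))
(-11811 + 1977) + x(-109, 67) = (-11811 + 1977) + 2*67*(-109 + 67) = -9834 + 2*67*(-42) = -9834 - 5628 = -15462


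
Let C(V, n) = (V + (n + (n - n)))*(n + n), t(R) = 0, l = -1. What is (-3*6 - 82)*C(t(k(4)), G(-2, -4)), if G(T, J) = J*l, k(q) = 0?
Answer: -3200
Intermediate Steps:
G(T, J) = -J (G(T, J) = J*(-1) = -J)
C(V, n) = 2*n*(V + n) (C(V, n) = (V + (n + 0))*(2*n) = (V + n)*(2*n) = 2*n*(V + n))
(-3*6 - 82)*C(t(k(4)), G(-2, -4)) = (-3*6 - 82)*(2*(-1*(-4))*(0 - 1*(-4))) = (-18 - 82)*(2*4*(0 + 4)) = -200*4*4 = -100*32 = -3200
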